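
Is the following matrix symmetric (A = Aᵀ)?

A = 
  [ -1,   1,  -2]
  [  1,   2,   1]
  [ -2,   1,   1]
Yes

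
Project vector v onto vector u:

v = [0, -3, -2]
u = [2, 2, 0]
v·u = (0)(2) + (-3)(2) + (-2)(0) = -6
u·u = (2)² + (2)² + (0)² = 8
proj_u(v) = (v·u / u·u) × u = (-6/8) × u = (-3/4) × u

proj_u(v) = [-3/2, -3/2, 0]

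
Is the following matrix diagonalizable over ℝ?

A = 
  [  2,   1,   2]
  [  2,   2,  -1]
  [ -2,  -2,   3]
No

Characteristic polynomial: det(λI - A) = λ³ - 7λ² + 16λ - 4
By the rational root theorem any rational root is an integer dividing 4; none of those is a root, so p(λ) has no rational roots and hence (being an irreducible cubic) no repeated roots.
Discriminant of the cubic: Δ = -1696
Δ < 0 ⇒ one real eigenvalue and a complex-conjugate pair: λ ≈ 3.358 + 1.678i, 3.358 - 1.678i, 0.2838
Has complex eigenvalues (not diagonalizable over ℝ).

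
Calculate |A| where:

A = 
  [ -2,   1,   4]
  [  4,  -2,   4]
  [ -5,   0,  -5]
Cofactor expansion along row 1:
det(A) = (-2)·((-2)(-5) - (4)(0)) - (1)·((4)(-5) - (4)(-5)) + (4)·((4)(0) - (-2)(-5))
  = (-2)(10) - (1)(0) + (4)(-10)
  = -60

det(A) = -60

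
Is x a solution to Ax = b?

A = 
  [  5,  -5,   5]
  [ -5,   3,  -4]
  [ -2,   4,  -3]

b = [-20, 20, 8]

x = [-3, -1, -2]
Yes

Ax = [-20, 20, 8] = b ✓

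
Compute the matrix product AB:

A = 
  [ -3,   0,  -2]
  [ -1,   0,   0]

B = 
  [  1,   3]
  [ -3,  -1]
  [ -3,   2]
A is 2×3 and B is 3×2, so AB is 2×2. Each entry is (row of A)·(column of B):
AB[1,1] = (-3)(1) + (0)(-3) + (-2)(-3) = 3
AB[1,2] = (-3)(3) + (0)(-1) + (-2)(2) = -13
AB[2,1] = (-1)(1) + (0)(-3) + (0)(-3) = -1
AB[2,2] = (-1)(3) + (0)(-1) + (0)(2) = -3

AB = 
  [  3, -13]
  [ -1,  -3]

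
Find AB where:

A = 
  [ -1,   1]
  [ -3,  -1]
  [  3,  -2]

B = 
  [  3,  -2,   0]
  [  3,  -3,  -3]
AB = 
  [  0,  -1,  -3]
  [-12,   9,   3]
  [  3,   0,   6]

A is 3×2 and B is 2×3, so AB is 3×3. Each entry is (row of A)·(column of B):
AB[1,1] = (-1)(3) + (1)(3) = 0
AB[1,2] = (-1)(-2) + (1)(-3) = -1
AB[1,3] = (-1)(0) + (1)(-3) = -3
AB[2,1] = (-3)(3) + (-1)(3) = -12
AB[2,2] = (-3)(-2) + (-1)(-3) = 9
AB[2,3] = (-3)(0) + (-1)(-3) = 3
AB[3,1] = (3)(3) + (-2)(3) = 3
AB[3,2] = (3)(-2) + (-2)(-3) = 0
AB[3,3] = (3)(0) + (-2)(-3) = 6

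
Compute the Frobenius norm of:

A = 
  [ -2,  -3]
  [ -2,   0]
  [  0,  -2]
||A||_F = 4.583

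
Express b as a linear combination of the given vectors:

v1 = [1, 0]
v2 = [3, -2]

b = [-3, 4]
c1 = 3, c2 = -2

b = 3·v1 + -2·v2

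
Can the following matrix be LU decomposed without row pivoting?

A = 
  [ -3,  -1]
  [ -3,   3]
Yes.
A[1,1] = -3 ≠ 0, so Gaussian elimination proceeds without a row swap: multiplier ℓ₂₁ = (-3)/(-3) = 1, and U[2,2] = 3 - (1)(-1) = 4.
L = 
  [  1,   0]
  [  1,   1]
U = 
  [ -3,  -1]
  [  0,   4]
Check row 2 of LU: [(1)(-3), (1)(-1) + 4] = [-3, 3] = row 2 of A ✓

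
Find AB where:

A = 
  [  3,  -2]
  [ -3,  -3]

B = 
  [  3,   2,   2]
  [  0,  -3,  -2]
A is 2×2 and B is 2×3, so AB is 2×3. Each entry is (row of A)·(column of B):
AB[1,1] = (3)(3) + (-2)(0) = 9
AB[1,2] = (3)(2) + (-2)(-3) = 12
AB[1,3] = (3)(2) + (-2)(-2) = 10
AB[2,1] = (-3)(3) + (-3)(0) = -9
AB[2,2] = (-3)(2) + (-3)(-3) = 3
AB[2,3] = (-3)(2) + (-3)(-2) = 0

AB = 
  [  9,  12,  10]
  [ -9,   3,   0]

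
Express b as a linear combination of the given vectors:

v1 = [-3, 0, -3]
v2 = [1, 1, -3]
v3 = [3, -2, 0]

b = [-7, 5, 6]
c1 = -1, c2 = -1, c3 = -3

b = -1·v1 + -1·v2 + -3·v3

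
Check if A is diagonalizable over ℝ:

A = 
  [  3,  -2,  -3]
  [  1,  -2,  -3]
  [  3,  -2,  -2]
No

Characteristic polynomial: det(λI - A) = λ³ + λ² - 3λ + 4
By the rational root theorem any rational root is an integer dividing 4; none of those is a root, so p(λ) has no rational roots and hence (being an irreducible cubic) no repeated roots.
Discriminant of the cubic: Δ = -547
Δ < 0 ⇒ one real eigenvalue and a complex-conjugate pair: λ ≈ -2.678, 0.839 + 0.8887i, 0.839 - 0.8887i
Has complex eigenvalues (not diagonalizable over ℝ).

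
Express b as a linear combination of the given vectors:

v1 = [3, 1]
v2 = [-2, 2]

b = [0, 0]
c1 = 0, c2 = 0

b = 0·v1 + 0·v2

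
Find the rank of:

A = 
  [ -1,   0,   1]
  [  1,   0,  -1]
rank(A) = 1

Row reduce:
R2 → R2 + (1)·R1
REF = 
  [ -1,   0,   1]
  [  0,   0,   0]
Pivot columns: 1 → 1 pivot.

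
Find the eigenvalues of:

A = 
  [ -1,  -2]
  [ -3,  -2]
tr(A) = -3, det(A) = -4
Characteristic polynomial: λ² - tr(A)λ + det(A) = λ² + 3λ - 4
λ² + 3λ - 4 = (λ + 4)(λ - 1)

λ = 1, -4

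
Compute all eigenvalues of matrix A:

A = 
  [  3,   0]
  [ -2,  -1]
λ = 3, -1

tr(A) = 2, det(A) = -3
Characteristic polynomial: λ² - tr(A)λ + det(A) = λ² - 2λ - 3
λ² - 2λ - 3 = (λ + 1)(λ - 3)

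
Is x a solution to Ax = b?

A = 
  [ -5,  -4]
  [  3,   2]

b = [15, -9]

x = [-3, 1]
No

Ax = [11, -7] ≠ b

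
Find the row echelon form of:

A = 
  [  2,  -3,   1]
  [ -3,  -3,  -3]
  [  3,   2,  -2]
Row operations:
R2 → R2 + (3/2)·R1
R3 → R3 - (3/2)·R1
R3 → R3 + (13/15)·R2

Resulting echelon form:
REF = 
  [    2,    -3,     1]
  [    0, -15/2,  -3/2]
  [    0,     0, -24/5]

Rank = 3 (number of non-zero pivot rows).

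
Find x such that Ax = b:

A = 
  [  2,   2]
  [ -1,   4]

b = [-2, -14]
x = [2, -3]

Row reduce the augmented matrix [A|b]:
R2 → R2 + (1/2)·R1
REF = 
  [  2,   2,  -2]
  [  0,   5, -15]

Back-substitution:
x₂ = (-15) / 5 = -3
x₁ = (-2 - (2)(-3)) / 2 = 2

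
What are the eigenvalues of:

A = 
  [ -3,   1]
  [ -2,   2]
tr(A) = -1, det(A) = -4
Characteristic polynomial: λ² - tr(A)λ + det(A) = λ² + λ - 4
λ² + λ - 4 = 0  ⇒  λ = (-1 ± √((1)² - 4·(-4)))/2 = (-1 ± √(17))/2
  = (-1 + √17)/2,  (-1 - √17)/2

λ = (-1 + √17)/2, (-1 - √17)/2  (≈ 1.562, -2.562)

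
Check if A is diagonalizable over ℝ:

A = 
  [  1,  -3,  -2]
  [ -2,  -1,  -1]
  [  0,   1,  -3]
No

Characteristic polynomial: det(λI - A) = λ³ + 3λ² - 6λ - 26
By the rational root theorem any rational root is an integer dividing 26; none of those is a root, so p(λ) has no rational roots and hence (being an irreducible cubic) no repeated roots.
Discriminant of the cubic: Δ = -5832
Δ < 0 ⇒ one real eigenvalue and a complex-conjugate pair: λ ≈ 2.72, -2.86 + 1.174i, -2.86 - 1.174i
Has complex eigenvalues (not diagonalizable over ℝ).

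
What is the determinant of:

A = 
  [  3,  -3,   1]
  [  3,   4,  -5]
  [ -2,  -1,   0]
-40

Cofactor expansion along row 1:
det(A) = (3)·((4)(0) - (-5)(-1)) - (-3)·((3)(0) - (-5)(-2)) + (1)·((3)(-1) - (4)(-2))
  = (3)(-5) - (-3)(-10) + (1)(5)
  = -40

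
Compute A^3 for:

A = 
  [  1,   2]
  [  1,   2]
A² = A·A:
A²[1,1] = (1)(1) + (2)(1) = 3
A²[1,2] = (1)(2) + (2)(2) = 6
A²[2,1] = (1)(1) + (2)(1) = 3
A²[2,2] = (1)(2) + (2)(2) = 6
A² = 
  [  3,   6]
  [  3,   6]

A^3 = A^2·A:
A^3[1,1] = (3)(1) + (6)(1) = 9
A^3[1,2] = (3)(2) + (6)(2) = 18
A^3[2,1] = (3)(1) + (6)(1) = 9
A^3[2,2] = (3)(2) + (6)(2) = 18
A^3 = 
  [  9,  18]
  [  9,  18]

Therefore
A^3 = 
  [  9,  18]
  [  9,  18]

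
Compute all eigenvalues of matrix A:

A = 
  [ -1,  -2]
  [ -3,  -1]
λ = -1 + √6, -1 - √6  (≈ 1.449, -3.449)

tr(A) = -2, det(A) = -5
Characteristic polynomial: λ² - tr(A)λ + det(A) = λ² + 2λ - 5
λ² + 2λ - 5 = 0  ⇒  λ = (-2 ± √((2)² - 4·(-5)))/2 = (-2 ± √(24))/2
  = -1 + √6,  -1 - √6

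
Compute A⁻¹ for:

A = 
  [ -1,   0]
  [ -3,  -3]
det(A) = (-1)(-3) - (0)(-3) = 3
For a 2×2 matrix, A⁻¹ = (1/det(A)) · [[d, -b], [-c, a]]
    = (1/3) · [[-3, 0], [3, -1]]

A⁻¹ = 
  [  -1,    0]
  [   1, -1/3]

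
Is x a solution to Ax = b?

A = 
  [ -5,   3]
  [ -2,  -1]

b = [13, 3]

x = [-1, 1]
No

Ax = [8, 1] ≠ b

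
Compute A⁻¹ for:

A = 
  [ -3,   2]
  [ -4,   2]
det(A) = (-3)(2) - (2)(-4) = 2
For a 2×2 matrix, A⁻¹ = (1/det(A)) · [[d, -b], [-c, a]]
    = (1/2) · [[2, -2], [4, -3]]

A⁻¹ = 
  [   1,   -1]
  [   2, -3/2]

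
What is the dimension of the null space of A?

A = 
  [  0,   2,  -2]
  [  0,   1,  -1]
nullity(A) = 2

Row reduce:
R2 → R2 - (1/2)·R1
REF = 
  [  0,   2,  -2]
  [  0,   0,   0]
Pivot columns: 2 → 1 pivot.
rank(A) = 1, so nullity(A) = 3 - 1 = 2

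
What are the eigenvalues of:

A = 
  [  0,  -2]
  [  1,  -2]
tr(A) = -2, det(A) = 2
Characteristic polynomial: λ² - tr(A)λ + det(A) = λ² + 2λ + 2
λ² + 2λ + 2 = 0  ⇒  λ = (-2 ± √((2)² - 4·(2)))/2 = (-2 ± √(-4))/2
  = -1 + i,  -1 - i

λ = -1 + i, -1 - i  (≈ -1 + 1i, -1 - 1i)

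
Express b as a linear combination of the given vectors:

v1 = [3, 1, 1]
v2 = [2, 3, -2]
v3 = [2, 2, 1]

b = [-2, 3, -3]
c1 = -2, c2 = 1, c3 = 1

b = -2·v1 + 1·v2 + 1·v3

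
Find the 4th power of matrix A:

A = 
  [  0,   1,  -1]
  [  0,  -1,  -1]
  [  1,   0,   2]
A² = A·A:
A²[1,1] = (0)(0) + (1)(0) + (-1)(1) = -1
A²[1,2] = (0)(1) + (1)(-1) + (-1)(0) = -1
A²[1,3] = (0)(-1) + (1)(-1) + (-1)(2) = -3
A²[2,1] = (0)(0) + (-1)(0) + (-1)(1) = -1
A²[2,2] = (0)(1) + (-1)(-1) + (-1)(0) = 1
A²[2,3] = (0)(-1) + (-1)(-1) + (-1)(2) = -1
A²[3,1] = (1)(0) + (0)(0) + (2)(1) = 2
A²[3,2] = (1)(1) + (0)(-1) + (2)(0) = 1
A²[3,3] = (1)(-1) + (0)(-1) + (2)(2) = 3
A² = 
  [ -1,  -1,  -3]
  [ -1,   1,  -1]
  [  2,   1,   3]

A^3 = A^2·A:
A^3[1,1] = (-1)(0) + (-1)(0) + (-3)(1) = -3
A^3[1,2] = (-1)(1) + (-1)(-1) + (-3)(0) = 0
A^3[1,3] = (-1)(-1) + (-1)(-1) + (-3)(2) = -4
A^3[2,1] = (-1)(0) + (1)(0) + (-1)(1) = -1
A^3[2,2] = (-1)(1) + (1)(-1) + (-1)(0) = -2
A^3[2,3] = (-1)(-1) + (1)(-1) + (-1)(2) = -2
A^3[3,1] = (2)(0) + (1)(0) + (3)(1) = 3
A^3[3,2] = (2)(1) + (1)(-1) + (3)(0) = 1
A^3[3,3] = (2)(-1) + (1)(-1) + (3)(2) = 3
A^3 = 
  [ -3,   0,  -4]
  [ -1,  -2,  -2]
  [  3,   1,   3]

A^4 = A^3·A:
A^4[1,1] = (-3)(0) + (0)(0) + (-4)(1) = -4
A^4[1,2] = (-3)(1) + (0)(-1) + (-4)(0) = -3
A^4[1,3] = (-3)(-1) + (0)(-1) + (-4)(2) = -5
A^4[2,1] = (-1)(0) + (-2)(0) + (-2)(1) = -2
A^4[2,2] = (-1)(1) + (-2)(-1) + (-2)(0) = 1
A^4[2,3] = (-1)(-1) + (-2)(-1) + (-2)(2) = -1
A^4[3,1] = (3)(0) + (1)(0) + (3)(1) = 3
A^4[3,2] = (3)(1) + (1)(-1) + (3)(0) = 2
A^4[3,3] = (3)(-1) + (1)(-1) + (3)(2) = 2
A^4 = 
  [ -4,  -3,  -5]
  [ -2,   1,  -1]
  [  3,   2,   2]

Therefore
A^4 = 
  [ -4,  -3,  -5]
  [ -2,   1,  -1]
  [  3,   2,   2]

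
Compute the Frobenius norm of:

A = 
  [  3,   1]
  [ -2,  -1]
||A||_F = 3.873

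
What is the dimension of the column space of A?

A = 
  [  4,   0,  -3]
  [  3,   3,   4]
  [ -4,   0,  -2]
Row reduce:
R2 → R2 - (3/4)·R1
R3 → R3 + (1)·R1
REF = 
  [   4,    0,   -3]
  [   0,    3, 25/4]
  [   0,    0,   -5]
Pivot columns: 1, 2, 3 → 3 pivots.
dim(Col(A)) = number of pivot columns = 3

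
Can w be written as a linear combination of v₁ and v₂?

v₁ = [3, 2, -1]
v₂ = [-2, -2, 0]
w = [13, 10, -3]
Yes

Form the augmented matrix and row-reduce:
[v₁|v₂|w] = 
  [  3,  -2,  13]
  [  2,  -2,  10]
  [ -1,   0,  -3]
R2 → R2 - (2/3)·R1
R3 → R3 + (1/3)·R1
R3 → R3 - (1)·R2
REF = 
  [   3,   -2,   13]
  [   0, -2/3,  4/3]
  [   0,    0,    0]

No row of the form [0 0 | nonzero], so the system is consistent. Back-substitution gives c₁ = 3, c₂ = -2: w = (3)·v₁ + (-2)·v₂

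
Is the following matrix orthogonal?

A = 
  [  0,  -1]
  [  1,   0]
Yes

AᵀA = 
  [  1,   0]
  [  0,   1]
= I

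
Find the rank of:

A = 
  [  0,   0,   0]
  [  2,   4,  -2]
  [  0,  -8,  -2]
rank(A) = 2

Row reduce:
Swap R1 ↔ R2
Swap R2 ↔ R3
REF = 
  [  2,   4,  -2]
  [  0,  -8,  -2]
  [  0,   0,   0]
Pivot columns: 1, 2 → 2 pivots.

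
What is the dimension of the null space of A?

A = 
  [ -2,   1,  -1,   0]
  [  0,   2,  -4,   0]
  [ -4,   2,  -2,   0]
nullity(A) = 2

Row reduce:
R3 → R3 - (2)·R1
REF = 
  [ -2,   1,  -1,   0]
  [  0,   2,  -4,   0]
  [  0,   0,   0,   0]
Pivot columns: 1, 2 → 2 pivots.
rank(A) = 2, so nullity(A) = 4 - 2 = 2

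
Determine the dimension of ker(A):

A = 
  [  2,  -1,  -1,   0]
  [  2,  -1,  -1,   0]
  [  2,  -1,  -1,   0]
nullity(A) = 3

Row reduce:
R2 → R2 - (1)·R1
R3 → R3 - (1)·R1
REF = 
  [  2,  -1,  -1,   0]
  [  0,   0,   0,   0]
  [  0,   0,   0,   0]
Pivot columns: 1 → 1 pivot.
rank(A) = 1, so nullity(A) = 4 - 1 = 3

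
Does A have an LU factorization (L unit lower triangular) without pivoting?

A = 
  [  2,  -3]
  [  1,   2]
Yes.
A[1,1] = 2 ≠ 0, so Gaussian elimination proceeds without a row swap: multiplier ℓ₂₁ = (1)/(2) = 1/2, and U[2,2] = 2 - (1/2)(-3) = 7/2.
L = 
  [  1,   0]
  [1/2,   1]
U = 
  [  2,  -3]
  [  0, 7/2]
Check row 2 of LU: [(1/2)(2), (1/2)(-3) + (7/2)] = [1, 2] = row 2 of A ✓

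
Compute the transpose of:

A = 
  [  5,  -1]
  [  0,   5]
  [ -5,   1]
Aᵀ = 
  [  5,   0,  -5]
  [ -1,   5,   1]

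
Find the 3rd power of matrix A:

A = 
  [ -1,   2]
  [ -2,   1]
A² = A·A:
A²[1,1] = (-1)(-1) + (2)(-2) = -3
A²[1,2] = (-1)(2) + (2)(1) = 0
A²[2,1] = (-2)(-1) + (1)(-2) = 0
A²[2,2] = (-2)(2) + (1)(1) = -3
A² = 
  [ -3,   0]
  [  0,  -3]

A^3 = A^2·A:
A^3[1,1] = (-3)(-1) + (0)(-2) = 3
A^3[1,2] = (-3)(2) + (0)(1) = -6
A^3[2,1] = (0)(-1) + (-3)(-2) = 6
A^3[2,2] = (0)(2) + (-3)(1) = -3
A^3 = 
  [  3,  -6]
  [  6,  -3]

Therefore
A^3 = 
  [  3,  -6]
  [  6,  -3]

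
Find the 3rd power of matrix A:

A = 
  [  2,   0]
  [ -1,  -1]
A^3 = 
  [  8,   0]
  [ -3,  -1]

A² = A·A:
A²[1,1] = (2)(2) + (0)(-1) = 4
A²[1,2] = (2)(0) + (0)(-1) = 0
A²[2,1] = (-1)(2) + (-1)(-1) = -1
A²[2,2] = (-1)(0) + (-1)(-1) = 1
A² = 
  [  4,   0]
  [ -1,   1]

A^3 = A^2·A:
A^3[1,1] = (4)(2) + (0)(-1) = 8
A^3[1,2] = (4)(0) + (0)(-1) = 0
A^3[2,1] = (-1)(2) + (1)(-1) = -3
A^3[2,2] = (-1)(0) + (1)(-1) = -1
A^3 = 
  [  8,   0]
  [ -3,  -1]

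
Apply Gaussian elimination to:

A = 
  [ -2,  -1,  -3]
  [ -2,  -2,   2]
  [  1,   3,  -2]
Row operations:
R2 → R2 - (1)·R1
R3 → R3 + (1/2)·R1
R3 → R3 + (5/2)·R2

Resulting echelon form:
REF = 
  [ -2,  -1,  -3]
  [  0,  -1,   5]
  [  0,   0,   9]

Rank = 3 (number of non-zero pivot rows).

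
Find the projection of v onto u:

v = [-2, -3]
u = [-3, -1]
v·u = (-2)(-3) + (-3)(-1) = 9
u·u = (-3)² + (-1)² = 10
proj_u(v) = (v·u / u·u) × u = (9/10) × u

proj_u(v) = [-27/10, -9/10]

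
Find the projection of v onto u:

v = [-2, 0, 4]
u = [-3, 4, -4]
proj_u(v) = [30/41, -40/41, 40/41]

v·u = (-2)(-3) + (0)(4) + (4)(-4) = -10
u·u = (-3)² + (4)² + (-4)² = 41
proj_u(v) = (v·u / u·u) × u = (-10/41) × u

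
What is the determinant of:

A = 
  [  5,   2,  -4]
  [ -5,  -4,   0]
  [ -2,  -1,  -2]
Cofactor expansion along row 1:
det(A) = (5)·((-4)(-2) - (0)(-1)) - (2)·((-5)(-2) - (0)(-2)) + (-4)·((-5)(-1) - (-4)(-2))
  = (5)(8) - (2)(10) + (-4)(-3)
  = 32

det(A) = 32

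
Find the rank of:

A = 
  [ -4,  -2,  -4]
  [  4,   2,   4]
rank(A) = 1

Row reduce:
R2 → R2 + (1)·R1
REF = 
  [ -4,  -2,  -4]
  [  0,   0,   0]
Pivot columns: 1 → 1 pivot.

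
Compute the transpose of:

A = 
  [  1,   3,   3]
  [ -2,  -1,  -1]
Aᵀ = 
  [  1,  -2]
  [  3,  -1]
  [  3,  -1]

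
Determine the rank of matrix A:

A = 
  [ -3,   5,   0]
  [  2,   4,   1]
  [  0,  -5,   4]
rank(A) = 3

Row reduce:
R2 → R2 + (2/3)·R1
R3 → R3 + (15/22)·R2
REF = 
  [    -3,      5,      0]
  [     0,   22/3,      1]
  [     0,      0, 103/22]
Pivot columns: 1, 2, 3 → 3 pivots.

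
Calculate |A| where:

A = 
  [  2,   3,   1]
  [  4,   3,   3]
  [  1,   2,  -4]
26

Cofactor expansion along row 1:
det(A) = (2)·((3)(-4) - (3)(2)) - (3)·((4)(-4) - (3)(1)) + (1)·((4)(2) - (3)(1))
  = (2)(-18) - (3)(-19) + (1)(5)
  = 26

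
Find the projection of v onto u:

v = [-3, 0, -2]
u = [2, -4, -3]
proj_u(v) = [0, 0, 0]

v·u = (-3)(2) + (0)(-4) + (-2)(-3) = 0
u·u = (2)² + (-4)² + (-3)² = 29
proj_u(v) = (v·u / u·u) × u = (0/29) × u = (0) × u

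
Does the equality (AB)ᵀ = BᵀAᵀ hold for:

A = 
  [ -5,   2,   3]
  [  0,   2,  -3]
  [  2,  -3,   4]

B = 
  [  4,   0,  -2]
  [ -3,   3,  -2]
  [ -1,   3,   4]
Yes

(AB)ᵀ = 
  [-29,  -3,  13]
  [ 15,  -3,   3]
  [ 18, -16,  18]

BᵀAᵀ = 
  [-29,  -3,  13]
  [ 15,  -3,   3]
  [ 18, -16,  18]

Both sides are equal — this is the standard identity (AB)ᵀ = BᵀAᵀ, which holds for all A, B.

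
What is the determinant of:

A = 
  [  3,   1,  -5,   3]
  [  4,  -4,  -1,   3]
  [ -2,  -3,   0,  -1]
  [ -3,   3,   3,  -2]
Cofactor expansion along row 1: det(A) = a₁₁M₁₁ - a₁₂M₁₂ + a₁₃M₁₃ - a₁₄M₁₄

M₁₁ = det[[-4, -1, 3]; [-3, 0, -1]; [3, 3, -2]]
  = (-4)·((0)(-2) - (-1)(3)) - (-1)·((-3)(-2) - (-1)(3)) + (3)·((-3)(3) - (0)(3))
  = (-4)(3) - (-1)(9) + (3)(-9)
  = -30
M₁₂ = det[[4, -1, 3]; [-2, 0, -1]; [-3, 3, -2]]
  = (4)·((0)(-2) - (-1)(3)) - (-1)·((-2)(-2) - (-1)(-3)) + (3)·((-2)(3) - (0)(-3))
  = (4)(3) - (-1)(1) + (3)(-6)
  = -5
M₁₃ = det[[4, -4, 3]; [-2, -3, -1]; [-3, 3, -2]]
  = (4)·((-3)(-2) - (-1)(3)) - (-4)·((-2)(-2) - (-1)(-3)) + (3)·((-2)(3) - (-3)(-3))
  = (4)(9) - (-4)(1) + (3)(-15)
  = -5
M₁₄ = det[[4, -4, -1]; [-2, -3, 0]; [-3, 3, 3]]
  = (4)·((-3)(3) - (0)(3)) - (-4)·((-2)(3) - (0)(-3)) + (-1)·((-2)(3) - (-3)(-3))
  = (4)(-9) - (-4)(-6) + (-1)(-15)
  = -45

det(A) = (3)(-30) - (1)(-5) + (-5)(-5) - (3)(-45) = 75

det(A) = 75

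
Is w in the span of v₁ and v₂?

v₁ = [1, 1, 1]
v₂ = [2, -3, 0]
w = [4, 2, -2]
No

Form the augmented matrix and row-reduce:
[v₁|v₂|w] = 
  [  1,   2,   4]
  [  1,  -3,   2]
  [  1,   0,  -2]
R2 → R2 - (1)·R1
R3 → R3 - (1)·R1
R3 → R3 - (2/5)·R2
REF = 
  [    1,     2,     4]
  [    0,    -5,    -2]
  [    0,     0, -26/5]

Row 3 reads [0 0 | -26/5], i.e. 0 = -26/5, so the system is inconsistent and w ∉ span{v₁, v₂}.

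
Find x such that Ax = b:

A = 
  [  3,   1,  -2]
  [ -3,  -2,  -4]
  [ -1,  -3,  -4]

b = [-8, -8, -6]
x = [0, -2, 3]

Row reduce the augmented matrix [A|b]:
R2 → R2 + (1)·R1
R3 → R3 + (1/3)·R1
R3 → R3 - (8/3)·R2
REF = 
  [   3,    1,   -2,   -8]
  [   0,   -1,   -6,  -16]
  [   0,    0, 34/3,   34]

Back-substitution:
x₃ = 34 / (34/3) = 3
x₂ = (-16 - (-6)(3)) / (-1) = -2
x₁ = (-8 - (1)(-2) - (-2)(3)) / 3 = 0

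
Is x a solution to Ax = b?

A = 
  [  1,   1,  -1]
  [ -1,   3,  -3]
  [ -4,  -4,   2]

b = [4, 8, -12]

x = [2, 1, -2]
No

Ax = [5, 7, -16] ≠ b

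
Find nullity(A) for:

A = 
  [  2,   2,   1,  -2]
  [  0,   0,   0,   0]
nullity(A) = 3

Row reduce:
(no row operations needed)
REF = 
  [  2,   2,   1,  -2]
  [  0,   0,   0,   0]
Pivot columns: 1 → 1 pivot.
rank(A) = 1, so nullity(A) = 4 - 1 = 3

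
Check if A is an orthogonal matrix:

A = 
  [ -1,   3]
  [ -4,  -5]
No

AᵀA = 
  [ 17,  17]
  [ 17,  34]
≠ I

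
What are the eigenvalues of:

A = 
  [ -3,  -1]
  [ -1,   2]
λ = (-1 + √29)/2, (-1 - √29)/2  (≈ 2.193, -3.193)

tr(A) = -1, det(A) = -7
Characteristic polynomial: λ² - tr(A)λ + det(A) = λ² + λ - 7
λ² + λ - 7 = 0  ⇒  λ = (-1 ± √((1)² - 4·(-7)))/2 = (-1 ± √(29))/2
  = (-1 + √29)/2,  (-1 - √29)/2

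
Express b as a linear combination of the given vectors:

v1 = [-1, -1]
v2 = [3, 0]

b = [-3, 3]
c1 = -3, c2 = -2

b = -3·v1 + -2·v2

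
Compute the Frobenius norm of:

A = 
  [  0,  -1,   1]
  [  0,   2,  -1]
||A||_F = 2.646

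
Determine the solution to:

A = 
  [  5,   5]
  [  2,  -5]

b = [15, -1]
x = [2, 1]

Row reduce the augmented matrix [A|b]:
R2 → R2 - (2/5)·R1
REF = 
  [  5,   5,  15]
  [  0,  -7,  -7]

Back-substitution:
x₂ = (-7) / (-7) = 1
x₁ = (15 - (5)(1)) / 5 = 2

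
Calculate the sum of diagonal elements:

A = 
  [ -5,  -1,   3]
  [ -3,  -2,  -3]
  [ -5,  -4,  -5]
-12

tr(A) = -5 + -2 + -5 = -12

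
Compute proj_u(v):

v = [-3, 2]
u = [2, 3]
v·u = (-3)(2) + (2)(3) = 0
u·u = (2)² + (3)² = 13
proj_u(v) = (v·u / u·u) × u = (0/13) × u = (0) × u

proj_u(v) = [0, 0]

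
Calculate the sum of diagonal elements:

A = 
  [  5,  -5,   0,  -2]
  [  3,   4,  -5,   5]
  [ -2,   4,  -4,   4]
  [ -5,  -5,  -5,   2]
7

tr(A) = 5 + 4 + -4 + 2 = 7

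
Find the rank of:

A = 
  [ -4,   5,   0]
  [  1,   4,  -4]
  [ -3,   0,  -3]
rank(A) = 3

Row reduce:
R2 → R2 + (1/4)·R1
R3 → R3 - (3/4)·R1
R3 → R3 + (5/7)·R2
REF = 
  [   -4,     5,     0]
  [    0,  21/4,    -4]
  [    0,     0, -41/7]
Pivot columns: 1, 2, 3 → 3 pivots.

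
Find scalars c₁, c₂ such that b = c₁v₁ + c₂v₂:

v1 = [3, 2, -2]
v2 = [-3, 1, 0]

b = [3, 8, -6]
c1 = 3, c2 = 2

b = 3·v1 + 2·v2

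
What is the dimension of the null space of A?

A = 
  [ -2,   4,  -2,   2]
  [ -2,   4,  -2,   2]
nullity(A) = 3

Row reduce:
R2 → R2 - (1)·R1
REF = 
  [ -2,   4,  -2,   2]
  [  0,   0,   0,   0]
Pivot columns: 1 → 1 pivot.
rank(A) = 1, so nullity(A) = 4 - 1 = 3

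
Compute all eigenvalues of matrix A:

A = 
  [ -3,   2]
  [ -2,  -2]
λ = (-5 + i√15)/2, (-5 - i√15)/2  (≈ -2.5 + 1.936i, -2.5 - 1.936i)

tr(A) = -5, det(A) = 10
Characteristic polynomial: λ² - tr(A)λ + det(A) = λ² + 5λ + 10
λ² + 5λ + 10 = 0  ⇒  λ = (-5 ± √((5)² - 4·(10)))/2 = (-5 ± √(-15))/2
  = (-5 + i√15)/2,  (-5 - i√15)/2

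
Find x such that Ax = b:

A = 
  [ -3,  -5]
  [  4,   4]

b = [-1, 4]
Row reduce the augmented matrix [A|b]:
R2 → R2 + (4/3)·R1
REF = 
  [  -3,   -5,   -1]
  [   0, -8/3,  8/3]

Back-substitution:
x₂ = (8/3) / (-8/3) = -1
x₁ = (-1 - (-5)(-1)) / (-3) = 2

x = [2, -1]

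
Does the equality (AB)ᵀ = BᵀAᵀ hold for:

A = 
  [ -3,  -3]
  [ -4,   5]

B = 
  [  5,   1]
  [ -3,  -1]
Yes

(AB)ᵀ = 
  [ -6, -35]
  [  0,  -9]

BᵀAᵀ = 
  [ -6, -35]
  [  0,  -9]

Both sides are equal — this is the standard identity (AB)ᵀ = BᵀAᵀ, which holds for all A, B.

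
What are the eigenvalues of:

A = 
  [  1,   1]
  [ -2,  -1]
λ = i, -i  (≈ 0 + 1i, 0 - 1i)

tr(A) = 0, det(A) = 1
Characteristic polynomial: λ² - tr(A)λ + det(A) = λ² + 1
λ² + 1 = 0  ⇒  λ = (0 ± √((0)² - 4·(1)))/2 = (0 ± √(-4))/2
  = i,  -i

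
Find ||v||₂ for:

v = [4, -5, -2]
6.708

||v||₂ = √((4)² + (-5)² + (-2)²) = √45 = 6.708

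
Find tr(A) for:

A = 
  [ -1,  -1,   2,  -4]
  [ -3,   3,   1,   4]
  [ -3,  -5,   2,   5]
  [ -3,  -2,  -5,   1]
5

tr(A) = -1 + 3 + 2 + 1 = 5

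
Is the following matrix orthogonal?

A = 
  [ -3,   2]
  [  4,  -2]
No

AᵀA = 
  [ 25, -14]
  [-14,   8]
≠ I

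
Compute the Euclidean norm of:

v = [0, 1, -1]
1.414

||v||₂ = √((0)² + (1)² + (-1)²) = √2 = 1.414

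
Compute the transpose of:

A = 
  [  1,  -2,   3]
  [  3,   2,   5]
Aᵀ = 
  [  1,   3]
  [ -2,   2]
  [  3,   5]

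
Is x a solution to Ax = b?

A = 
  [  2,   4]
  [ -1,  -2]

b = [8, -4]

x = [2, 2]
No

Ax = [12, -6] ≠ b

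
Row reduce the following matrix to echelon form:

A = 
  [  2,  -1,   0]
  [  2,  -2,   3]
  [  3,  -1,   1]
Row operations:
R2 → R2 - (1)·R1
R3 → R3 - (3/2)·R1
R3 → R3 + (1/2)·R2

Resulting echelon form:
REF = 
  [  2,  -1,   0]
  [  0,  -1,   3]
  [  0,   0, 5/2]

Rank = 3 (number of non-zero pivot rows).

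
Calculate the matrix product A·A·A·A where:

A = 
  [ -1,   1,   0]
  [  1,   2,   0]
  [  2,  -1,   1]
A^4 = 
  [  5,   7,   0]
  [  7,  26,   0]
  [ -4,  -7,   1]

A² = A·A:
A²[1,1] = (-1)(-1) + (1)(1) + (0)(2) = 2
A²[1,2] = (-1)(1) + (1)(2) + (0)(-1) = 1
A²[1,3] = (-1)(0) + (1)(0) + (0)(1) = 0
A²[2,1] = (1)(-1) + (2)(1) + (0)(2) = 1
A²[2,2] = (1)(1) + (2)(2) + (0)(-1) = 5
A²[2,3] = (1)(0) + (2)(0) + (0)(1) = 0
A²[3,1] = (2)(-1) + (-1)(1) + (1)(2) = -1
A²[3,2] = (2)(1) + (-1)(2) + (1)(-1) = -1
A²[3,3] = (2)(0) + (-1)(0) + (1)(1) = 1
A² = 
  [  2,   1,   0]
  [  1,   5,   0]
  [ -1,  -1,   1]

A^3 = A^2·A:
A^3[1,1] = (2)(-1) + (1)(1) + (0)(2) = -1
A^3[1,2] = (2)(1) + (1)(2) + (0)(-1) = 4
A^3[1,3] = (2)(0) + (1)(0) + (0)(1) = 0
A^3[2,1] = (1)(-1) + (5)(1) + (0)(2) = 4
A^3[2,2] = (1)(1) + (5)(2) + (0)(-1) = 11
A^3[2,3] = (1)(0) + (5)(0) + (0)(1) = 0
A^3[3,1] = (-1)(-1) + (-1)(1) + (1)(2) = 2
A^3[3,2] = (-1)(1) + (-1)(2) + (1)(-1) = -4
A^3[3,3] = (-1)(0) + (-1)(0) + (1)(1) = 1
A^3 = 
  [ -1,   4,   0]
  [  4,  11,   0]
  [  2,  -4,   1]

A^4 = A^3·A:
A^4[1,1] = (-1)(-1) + (4)(1) + (0)(2) = 5
A^4[1,2] = (-1)(1) + (4)(2) + (0)(-1) = 7
A^4[1,3] = (-1)(0) + (4)(0) + (0)(1) = 0
A^4[2,1] = (4)(-1) + (11)(1) + (0)(2) = 7
A^4[2,2] = (4)(1) + (11)(2) + (0)(-1) = 26
A^4[2,3] = (4)(0) + (11)(0) + (0)(1) = 0
A^4[3,1] = (2)(-1) + (-4)(1) + (1)(2) = -4
A^4[3,2] = (2)(1) + (-4)(2) + (1)(-1) = -7
A^4[3,3] = (2)(0) + (-4)(0) + (1)(1) = 1
A^4 = 
  [  5,   7,   0]
  [  7,  26,   0]
  [ -4,  -7,   1]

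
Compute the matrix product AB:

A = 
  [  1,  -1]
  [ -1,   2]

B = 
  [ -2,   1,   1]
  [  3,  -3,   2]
AB = 
  [ -5,   4,  -1]
  [  8,  -7,   3]

A is 2×2 and B is 2×3, so AB is 2×3. Each entry is (row of A)·(column of B):
AB[1,1] = (1)(-2) + (-1)(3) = -5
AB[1,2] = (1)(1) + (-1)(-3) = 4
AB[1,3] = (1)(1) + (-1)(2) = -1
AB[2,1] = (-1)(-2) + (2)(3) = 8
AB[2,2] = (-1)(1) + (2)(-3) = -7
AB[2,3] = (-1)(1) + (2)(2) = 3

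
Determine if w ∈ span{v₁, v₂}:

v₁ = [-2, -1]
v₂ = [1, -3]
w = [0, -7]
Yes

Form the augmented matrix and row-reduce:
[v₁|v₂|w] = 
  [ -2,   1,   0]
  [ -1,  -3,  -7]
R2 → R2 - (1/2)·R1
REF = 
  [  -2,    1,    0]
  [   0, -7/2,   -7]

No row of the form [0 0 | nonzero], so the system is consistent. Back-substitution gives c₁ = 1, c₂ = 2: w = (1)·v₁ + (2)·v₂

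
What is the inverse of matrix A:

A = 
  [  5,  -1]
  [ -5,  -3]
det(A) = (5)(-3) - (-1)(-5) = -20
For a 2×2 matrix, A⁻¹ = (1/det(A)) · [[d, -b], [-c, a]]
    = (-1/20) · [[-3, 1], [5, 5]]

A⁻¹ = 
  [ 3/20, -1/20]
  [ -1/4,  -1/4]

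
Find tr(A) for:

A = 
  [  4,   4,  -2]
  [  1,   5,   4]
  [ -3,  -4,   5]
14

tr(A) = 4 + 5 + 5 = 14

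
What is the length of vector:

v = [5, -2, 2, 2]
6.083

||v||₂ = √((5)² + (-2)² + (2)² + (2)²) = √37 = 6.083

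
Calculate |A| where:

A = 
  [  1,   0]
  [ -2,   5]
5

For a 2×2 matrix, det = ad - bc = (1)(5) - (0)(-2) = 5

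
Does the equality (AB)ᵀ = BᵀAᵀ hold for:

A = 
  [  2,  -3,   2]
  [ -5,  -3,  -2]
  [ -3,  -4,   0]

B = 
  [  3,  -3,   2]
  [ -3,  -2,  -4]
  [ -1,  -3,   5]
Yes

(AB)ᵀ = 
  [ 13,  -4,   3]
  [ -6,  27,  17]
  [ 26,  -8,  10]

BᵀAᵀ = 
  [ 13,  -4,   3]
  [ -6,  27,  17]
  [ 26,  -8,  10]

Both sides are equal — this is the standard identity (AB)ᵀ = BᵀAᵀ, which holds for all A, B.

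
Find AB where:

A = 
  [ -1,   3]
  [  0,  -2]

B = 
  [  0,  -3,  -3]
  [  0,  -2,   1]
AB = 
  [  0,  -3,   6]
  [  0,   4,  -2]

A is 2×2 and B is 2×3, so AB is 2×3. Each entry is (row of A)·(column of B):
AB[1,1] = (-1)(0) + (3)(0) = 0
AB[1,2] = (-1)(-3) + (3)(-2) = -3
AB[1,3] = (-1)(-3) + (3)(1) = 6
AB[2,1] = (0)(0) + (-2)(0) = 0
AB[2,2] = (0)(-3) + (-2)(-2) = 4
AB[2,3] = (0)(-3) + (-2)(1) = -2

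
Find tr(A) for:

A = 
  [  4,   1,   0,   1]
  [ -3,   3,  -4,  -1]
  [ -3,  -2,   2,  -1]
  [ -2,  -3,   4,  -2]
7

tr(A) = 4 + 3 + 2 + -2 = 7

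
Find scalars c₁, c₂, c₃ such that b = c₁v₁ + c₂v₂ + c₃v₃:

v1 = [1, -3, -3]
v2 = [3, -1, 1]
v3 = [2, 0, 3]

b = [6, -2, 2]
c1 = 0, c2 = 2, c3 = 0

b = 0·v1 + 2·v2 + 0·v3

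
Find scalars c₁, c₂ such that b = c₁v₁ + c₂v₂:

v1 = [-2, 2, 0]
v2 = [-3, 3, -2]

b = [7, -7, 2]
c1 = -2, c2 = -1

b = -2·v1 + -1·v2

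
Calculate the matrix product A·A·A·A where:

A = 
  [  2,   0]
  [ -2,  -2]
A^4 = 
  [ 16,   0]
  [  0,  16]

A² = A·A:
A²[1,1] = (2)(2) + (0)(-2) = 4
A²[1,2] = (2)(0) + (0)(-2) = 0
A²[2,1] = (-2)(2) + (-2)(-2) = 0
A²[2,2] = (-2)(0) + (-2)(-2) = 4
A² = 
  [  4,   0]
  [  0,   4]

A^3 = A^2·A:
A^3[1,1] = (4)(2) + (0)(-2) = 8
A^3[1,2] = (4)(0) + (0)(-2) = 0
A^3[2,1] = (0)(2) + (4)(-2) = -8
A^3[2,2] = (0)(0) + (4)(-2) = -8
A^3 = 
  [  8,   0]
  [ -8,  -8]

A^4 = A^3·A:
A^4[1,1] = (8)(2) + (0)(-2) = 16
A^4[1,2] = (8)(0) + (0)(-2) = 0
A^4[2,1] = (-8)(2) + (-8)(-2) = 0
A^4[2,2] = (-8)(0) + (-8)(-2) = 16
A^4 = 
  [ 16,   0]
  [  0,  16]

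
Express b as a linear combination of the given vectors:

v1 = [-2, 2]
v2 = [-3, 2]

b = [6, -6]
c1 = -3, c2 = 0

b = -3·v1 + 0·v2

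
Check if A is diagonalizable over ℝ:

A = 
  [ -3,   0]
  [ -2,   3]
Yes

tr(A) = 0, det(A) = -9
Characteristic polynomial: λ² - tr(A)λ + det(A) = λ² - 9
λ² - 9 = (λ + 3)(λ - 3)
Eigenvalues: 3, -3
λ=-3: alg. mult. = 1, geom. mult. = 2 - rank(A - (-3)I) = 2 - 1 = 1
λ=3: alg. mult. = 1, geom. mult. = 2 - rank(A - (3)I) = 2 - 1 = 1
Sum of geometric multiplicities equals n, so A has n independent eigenvectors.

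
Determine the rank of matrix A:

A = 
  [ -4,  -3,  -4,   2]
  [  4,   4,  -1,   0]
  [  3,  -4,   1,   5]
rank(A) = 3

Row reduce:
R2 → R2 + (1)·R1
R3 → R3 + (3/4)·R1
R3 → R3 + (25/4)·R2
REF = 
  [    -4,     -3,     -4,      2]
  [     0,      1,     -5,      2]
  [     0,      0, -133/4,     19]
Pivot columns: 1, 2, 3 → 3 pivots.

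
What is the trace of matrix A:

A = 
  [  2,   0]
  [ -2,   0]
2

tr(A) = 2 + 0 = 2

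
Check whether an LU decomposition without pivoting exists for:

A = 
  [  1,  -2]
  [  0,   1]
Yes.
A[1,1] = 1 ≠ 0, so Gaussian elimination proceeds without a row swap: multiplier ℓ₂₁ = (0)/(1) = 0, and U[2,2] = 1 - (0)(-2) = 1.
L = 
  [  1,   0]
  [  0,   1]
U = 
  [  1,  -2]
  [  0,   1]
Check row 2 of LU: [(0)(1), (0)(-2) + 1] = [0, 1] = row 2 of A ✓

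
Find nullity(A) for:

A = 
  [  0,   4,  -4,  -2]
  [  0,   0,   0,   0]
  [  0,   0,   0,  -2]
nullity(A) = 2

Row reduce:
Swap R2 ↔ R3
REF = 
  [  0,   4,  -4,  -2]
  [  0,   0,   0,  -2]
  [  0,   0,   0,   0]
Pivot columns: 2, 4 → 2 pivots.
rank(A) = 2, so nullity(A) = 4 - 2 = 2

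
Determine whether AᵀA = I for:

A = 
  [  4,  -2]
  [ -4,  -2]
No

AᵀA = 
  [ 32,   0]
  [  0,   8]
≠ I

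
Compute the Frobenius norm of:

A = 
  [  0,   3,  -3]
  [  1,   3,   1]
||A||_F = 5.385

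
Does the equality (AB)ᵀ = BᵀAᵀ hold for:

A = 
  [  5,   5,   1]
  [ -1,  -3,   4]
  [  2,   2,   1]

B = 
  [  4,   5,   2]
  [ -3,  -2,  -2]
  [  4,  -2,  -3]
Yes

(AB)ᵀ = 
  [  9,  21,   6]
  [ 13,  -7,   4]
  [ -3,  -8,  -3]

BᵀAᵀ = 
  [  9,  21,   6]
  [ 13,  -7,   4]
  [ -3,  -8,  -3]

Both sides are equal — this is the standard identity (AB)ᵀ = BᵀAᵀ, which holds for all A, B.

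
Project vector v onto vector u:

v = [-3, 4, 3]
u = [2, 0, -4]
proj_u(v) = [-9/5, 0, 18/5]

v·u = (-3)(2) + (4)(0) + (3)(-4) = -18
u·u = (2)² + (0)² + (-4)² = 20
proj_u(v) = (v·u / u·u) × u = (-18/20) × u = (-9/10) × u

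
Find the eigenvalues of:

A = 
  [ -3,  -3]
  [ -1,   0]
tr(A) = -3, det(A) = -3
Characteristic polynomial: λ² - tr(A)λ + det(A) = λ² + 3λ - 3
λ² + 3λ - 3 = 0  ⇒  λ = (-3 ± √((3)² - 4·(-3)))/2 = (-3 ± √(21))/2
  = (-3 + √21)/2,  (-3 - √21)/2

λ = (-3 + √21)/2, (-3 - √21)/2  (≈ 0.7913, -3.791)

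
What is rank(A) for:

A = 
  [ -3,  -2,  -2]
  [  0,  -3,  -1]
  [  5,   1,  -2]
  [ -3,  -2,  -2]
Row reduce:
R3 → R3 + (5/3)·R1
R4 → R4 - (1)·R1
R3 → R3 - (7/9)·R2
REF = 
  [   -3,    -2,    -2]
  [    0,    -3,    -1]
  [    0,     0, -41/9]
  [    0,     0,     0]
Pivot columns: 1, 2, 3 → 3 pivots.

rank(A) = 3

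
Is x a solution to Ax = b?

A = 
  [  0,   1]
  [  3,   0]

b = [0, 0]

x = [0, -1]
No

Ax = [-1, 0] ≠ b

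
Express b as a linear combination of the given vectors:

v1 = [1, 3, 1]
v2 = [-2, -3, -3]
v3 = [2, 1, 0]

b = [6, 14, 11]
c1 = 2, c2 = -3, c3 = -1

b = 2·v1 + -3·v2 + -1·v3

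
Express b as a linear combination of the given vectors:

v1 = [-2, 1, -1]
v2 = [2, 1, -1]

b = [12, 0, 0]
c1 = -3, c2 = 3

b = -3·v1 + 3·v2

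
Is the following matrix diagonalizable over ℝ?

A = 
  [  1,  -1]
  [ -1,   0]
Yes

tr(A) = 1, det(A) = -1
Characteristic polynomial: λ² - tr(A)λ + det(A) = λ² - λ - 1
λ² - λ - 1 = 0  ⇒  λ = (1 ± √((-1)² - 4·(-1)))/2 = (1 ± √(5))/2
  = (1 + √5)/2,  (1 - √5)/2
Eigenvalues: (1 + √5)/2, (1 - √5)/2  (≈ 1.618, -0.618)
The two irrational eigenvalues are distinct (simple), so each has alg. mult. = geom. mult. = 1.
Sum of geometric multiplicities equals n, so A has n independent eigenvectors.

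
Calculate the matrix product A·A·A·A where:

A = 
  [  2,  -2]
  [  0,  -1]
A² = A·A:
A²[1,1] = (2)(2) + (-2)(0) = 4
A²[1,2] = (2)(-2) + (-2)(-1) = -2
A²[2,1] = (0)(2) + (-1)(0) = 0
A²[2,2] = (0)(-2) + (-1)(-1) = 1
A² = 
  [  4,  -2]
  [  0,   1]

A^3 = A^2·A:
A^3[1,1] = (4)(2) + (-2)(0) = 8
A^3[1,2] = (4)(-2) + (-2)(-1) = -6
A^3[2,1] = (0)(2) + (1)(0) = 0
A^3[2,2] = (0)(-2) + (1)(-1) = -1
A^3 = 
  [  8,  -6]
  [  0,  -1]

A^4 = A^3·A:
A^4[1,1] = (8)(2) + (-6)(0) = 16
A^4[1,2] = (8)(-2) + (-6)(-1) = -10
A^4[2,1] = (0)(2) + (-1)(0) = 0
A^4[2,2] = (0)(-2) + (-1)(-1) = 1
A^4 = 
  [ 16, -10]
  [  0,   1]

Therefore
A^4 = 
  [ 16, -10]
  [  0,   1]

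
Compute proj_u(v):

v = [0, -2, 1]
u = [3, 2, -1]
v·u = (0)(3) + (-2)(2) + (1)(-1) = -5
u·u = (3)² + (2)² + (-1)² = 14
proj_u(v) = (v·u / u·u) × u = (-5/14) × u

proj_u(v) = [-15/14, -5/7, 5/14]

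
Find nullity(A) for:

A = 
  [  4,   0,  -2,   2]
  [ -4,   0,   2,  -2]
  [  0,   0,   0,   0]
nullity(A) = 3

Row reduce:
R2 → R2 + (1)·R1
REF = 
  [  4,   0,  -2,   2]
  [  0,   0,   0,   0]
  [  0,   0,   0,   0]
Pivot columns: 1 → 1 pivot.
rank(A) = 1, so nullity(A) = 4 - 1 = 3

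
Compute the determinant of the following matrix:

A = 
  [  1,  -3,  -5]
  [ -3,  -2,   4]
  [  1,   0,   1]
-33

Cofactor expansion along row 1:
det(A) = (1)·((-2)(1) - (4)(0)) - (-3)·((-3)(1) - (4)(1)) + (-5)·((-3)(0) - (-2)(1))
  = (1)(-2) - (-3)(-7) + (-5)(2)
  = -33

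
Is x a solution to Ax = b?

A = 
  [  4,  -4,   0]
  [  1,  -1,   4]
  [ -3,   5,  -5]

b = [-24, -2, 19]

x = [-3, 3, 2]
No

Ax = [-24, 2, 14] ≠ b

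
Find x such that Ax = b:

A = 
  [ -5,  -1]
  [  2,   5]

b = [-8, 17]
Row reduce the augmented matrix [A|b]:
R2 → R2 + (2/5)·R1
REF = 
  [  -5,   -1,   -8]
  [   0, 23/5, 69/5]

Back-substitution:
x₂ = (69/5) / (23/5) = 3
x₁ = (-8 - (-1)(3)) / (-5) = 1

x = [1, 3]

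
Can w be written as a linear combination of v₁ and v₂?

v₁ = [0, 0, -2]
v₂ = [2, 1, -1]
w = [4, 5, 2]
No

Form the augmented matrix and row-reduce:
[v₁|v₂|w] = 
  [  0,   2,   4]
  [  0,   1,   5]
  [ -2,  -1,   2]
Swap R1 ↔ R3
R3 → R3 - (2)·R2
REF = 
  [ -2,  -1,   2]
  [  0,   1,   5]
  [  0,   0,  -6]

Row 3 reads [0 0 | -6], i.e. 0 = -6, so the system is inconsistent and w ∉ span{v₁, v₂}.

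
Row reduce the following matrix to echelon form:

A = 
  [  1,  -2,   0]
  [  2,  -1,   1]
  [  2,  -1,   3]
Row operations:
R2 → R2 - (2)·R1
R3 → R3 - (2)·R1
R3 → R3 - (1)·R2

Resulting echelon form:
REF = 
  [  1,  -2,   0]
  [  0,   3,   1]
  [  0,   0,   2]

Rank = 3 (number of non-zero pivot rows).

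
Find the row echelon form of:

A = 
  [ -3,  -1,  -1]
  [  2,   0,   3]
Row operations:
R2 → R2 + (2/3)·R1

Resulting echelon form:
REF = 
  [  -3,   -1,   -1]
  [   0, -2/3,  7/3]

Rank = 2 (number of non-zero pivot rows).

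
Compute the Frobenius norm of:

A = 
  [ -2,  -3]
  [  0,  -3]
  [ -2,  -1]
||A||_F = 5.196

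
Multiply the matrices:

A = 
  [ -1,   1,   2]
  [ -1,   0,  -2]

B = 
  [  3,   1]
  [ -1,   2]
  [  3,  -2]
A is 2×3 and B is 3×2, so AB is 2×2. Each entry is (row of A)·(column of B):
AB[1,1] = (-1)(3) + (1)(-1) + (2)(3) = 2
AB[1,2] = (-1)(1) + (1)(2) + (2)(-2) = -3
AB[2,1] = (-1)(3) + (0)(-1) + (-2)(3) = -9
AB[2,2] = (-1)(1) + (0)(2) + (-2)(-2) = 3

AB = 
  [  2,  -3]
  [ -9,   3]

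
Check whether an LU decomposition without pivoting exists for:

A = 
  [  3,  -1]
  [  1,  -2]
Yes.
A[1,1] = 3 ≠ 0, so Gaussian elimination proceeds without a row swap: multiplier ℓ₂₁ = (1)/(3) = 1/3, and U[2,2] = -2 - (1/3)(-1) = -5/3.
L = 
  [  1,   0]
  [1/3,   1]
U = 
  [   3,   -1]
  [   0, -5/3]
Check row 2 of LU: [(1/3)(3), (1/3)(-1) + (-5/3)] = [1, -2] = row 2 of A ✓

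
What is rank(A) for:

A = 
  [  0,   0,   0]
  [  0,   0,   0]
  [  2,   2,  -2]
Row reduce:
Swap R1 ↔ R3
REF = 
  [  2,   2,  -2]
  [  0,   0,   0]
  [  0,   0,   0]
Pivot columns: 1 → 1 pivot.

rank(A) = 1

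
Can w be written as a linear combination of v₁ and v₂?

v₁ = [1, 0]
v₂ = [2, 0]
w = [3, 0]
Yes

Form the augmented matrix and row-reduce:
[v₁|v₂|w] = 
  [  1,   2,   3]
  [  0,   0,   0]
(already in echelon form — no row operations needed)

No row of the form [0 0 | nonzero], so the system is consistent. Back-substitution gives c₁ = 3, c₂ = 0: w = (3)·v₁ + (0)·v₂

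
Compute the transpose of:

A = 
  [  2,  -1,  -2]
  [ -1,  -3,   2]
Aᵀ = 
  [  2,  -1]
  [ -1,  -3]
  [ -2,   2]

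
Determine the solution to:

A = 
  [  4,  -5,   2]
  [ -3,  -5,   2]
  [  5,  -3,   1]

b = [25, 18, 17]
x = [1, -3, 3]

Row reduce the augmented matrix [A|b]:
R2 → R2 + (3/4)·R1
R3 → R3 - (5/4)·R1
R3 → R3 + (13/35)·R2
REF = 
  [    4,    -5,     2,    25]
  [    0, -35/4,   7/2, 147/4]
  [    0,     0,  -1/5,  -3/5]

Back-substitution:
x₃ = (-3/5) / (-1/5) = 3
x₂ = (147/4 - (7/2)(3)) / (-35/4) = -3
x₁ = (25 - (-5)(-3) - (2)(3)) / 4 = 1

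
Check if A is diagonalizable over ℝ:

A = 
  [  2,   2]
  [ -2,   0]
No

tr(A) = 2, det(A) = 4
Characteristic polynomial: λ² - tr(A)λ + det(A) = λ² - 2λ + 4
λ² - 2λ + 4 = 0  ⇒  λ = (2 ± √((-2)² - 4·(4)))/2 = (2 ± √(-12))/2
  = 1 + i√3,  1 - i√3
Eigenvalues: 1 + i√3, 1 - i√3  (≈ 1 + 1.732i, 1 - 1.732i)
Has complex eigenvalues (not diagonalizable over ℝ).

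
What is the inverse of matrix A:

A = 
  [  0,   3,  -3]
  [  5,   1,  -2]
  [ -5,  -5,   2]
det(A) = (0)·((1)(2) - (-2)(-5)) - (3)·((5)(2) - (-2)(-5)) + (-3)·((5)(-5) - (1)(-5))
  = (0)(-8) - (3)(0) + (-3)(-20)
  = 60
det(A) = 60 ≠ 0, so A is invertible.

Cofactors Cᵢⱼ = (-1)ⁱ⁺ʲ·Mᵢⱼ:
C = 
  [ -8,   0, -20]
  [  9, -15, -15]
  [ -3, -15, -15]

adj(A) = Cᵀ:
adj(A) = 
  [ -8,   9,  -3]
  [  0, -15, -15]
  [-20, -15, -15]

A⁻¹ = (1/60) · adj(A):
A⁻¹ = 
  [-2/15,  3/20, -1/20]
  [    0,  -1/4,  -1/4]
  [ -1/3,  -1/4,  -1/4]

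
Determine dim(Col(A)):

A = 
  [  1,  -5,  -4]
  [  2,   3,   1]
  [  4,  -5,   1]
dim(Col(A)) = 3

Row reduce:
R2 → R2 - (2)·R1
R3 → R3 - (4)·R1
R3 → R3 - (15/13)·R2
REF = 
  [    1,    -5,    -4]
  [    0,    13,     9]
  [    0,     0, 86/13]
Pivot columns: 1, 2, 3 → 3 pivots.
dim(Col(A)) = number of pivot columns = 3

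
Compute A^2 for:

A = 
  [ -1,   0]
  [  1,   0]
A² = A·A:
A²[1,1] = (-1)(-1) + (0)(1) = 1
A²[1,2] = (-1)(0) + (0)(0) = 0
A²[2,1] = (1)(-1) + (0)(1) = -1
A²[2,2] = (1)(0) + (0)(0) = 0
A² = 
  [  1,   0]
  [ -1,   0]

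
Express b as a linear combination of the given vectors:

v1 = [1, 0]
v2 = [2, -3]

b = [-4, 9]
c1 = 2, c2 = -3

b = 2·v1 + -3·v2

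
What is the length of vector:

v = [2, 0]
2

||v||₂ = √((2)² + (0)²) = √4 = 2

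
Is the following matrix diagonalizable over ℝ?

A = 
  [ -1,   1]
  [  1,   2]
Yes

tr(A) = 1, det(A) = -3
Characteristic polynomial: λ² - tr(A)λ + det(A) = λ² - λ - 3
λ² - λ - 3 = 0  ⇒  λ = (1 ± √((-1)² - 4·(-3)))/2 = (1 ± √(13))/2
  = (1 + √13)/2,  (1 - √13)/2
Eigenvalues: (1 + √13)/2, (1 - √13)/2  (≈ 2.303, -1.303)
The two irrational eigenvalues are distinct (simple), so each has alg. mult. = geom. mult. = 1.
Sum of geometric multiplicities equals n, so A has n independent eigenvectors.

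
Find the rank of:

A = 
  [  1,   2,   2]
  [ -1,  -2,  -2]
rank(A) = 1

Row reduce:
R2 → R2 + (1)·R1
REF = 
  [  1,   2,   2]
  [  0,   0,   0]
Pivot columns: 1 → 1 pivot.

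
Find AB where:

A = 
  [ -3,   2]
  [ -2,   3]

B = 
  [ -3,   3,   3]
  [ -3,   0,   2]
A is 2×2 and B is 2×3, so AB is 2×3. Each entry is (row of A)·(column of B):
AB[1,1] = (-3)(-3) + (2)(-3) = 3
AB[1,2] = (-3)(3) + (2)(0) = -9
AB[1,3] = (-3)(3) + (2)(2) = -5
AB[2,1] = (-2)(-3) + (3)(-3) = -3
AB[2,2] = (-2)(3) + (3)(0) = -6
AB[2,3] = (-2)(3) + (3)(2) = 0

AB = 
  [  3,  -9,  -5]
  [ -3,  -6,   0]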